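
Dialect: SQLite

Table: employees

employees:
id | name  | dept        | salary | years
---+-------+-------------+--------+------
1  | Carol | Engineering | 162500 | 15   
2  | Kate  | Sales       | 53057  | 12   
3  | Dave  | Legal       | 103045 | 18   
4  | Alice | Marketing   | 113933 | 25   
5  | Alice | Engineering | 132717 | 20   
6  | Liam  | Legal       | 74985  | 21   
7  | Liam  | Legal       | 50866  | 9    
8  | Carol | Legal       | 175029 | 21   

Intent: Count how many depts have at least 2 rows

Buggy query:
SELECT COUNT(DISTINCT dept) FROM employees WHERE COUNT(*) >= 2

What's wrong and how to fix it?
Bug: WHERE filters individual rows, not groups, so a group-level COUNT is invalid there

Fix: Use a subquery that GROUPs and filters with HAVING, then count its rows

Corrected query:
SELECT COUNT(*) FROM (SELECT dept FROM employees GROUP BY dept HAVING COUNT(*) >= 2)

Result:
COUNT(*)
--------
2       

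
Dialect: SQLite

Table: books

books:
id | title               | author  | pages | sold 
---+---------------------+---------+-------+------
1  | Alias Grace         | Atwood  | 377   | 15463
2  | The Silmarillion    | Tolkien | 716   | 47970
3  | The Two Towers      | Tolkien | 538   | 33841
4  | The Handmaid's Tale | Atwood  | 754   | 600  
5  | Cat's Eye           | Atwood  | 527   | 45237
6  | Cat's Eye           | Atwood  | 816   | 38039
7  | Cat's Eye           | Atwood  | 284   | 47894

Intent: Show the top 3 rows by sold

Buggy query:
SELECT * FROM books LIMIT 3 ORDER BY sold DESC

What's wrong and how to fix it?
Bug: ORDER BY cannot follow LIMIT; LIMIT is the final clause

Fix: Sort with ORDER BY, then apply LIMIT

Corrected query:
SELECT * FROM books ORDER BY sold DESC LIMIT 3

Result:
id | title            | author  | pages | sold 
---+------------------+---------+-------+------
2  | The Silmarillion | Tolkien | 716   | 47970
7  | Cat's Eye        | Atwood  | 284   | 47894
5  | Cat's Eye        | Atwood  | 527   | 45237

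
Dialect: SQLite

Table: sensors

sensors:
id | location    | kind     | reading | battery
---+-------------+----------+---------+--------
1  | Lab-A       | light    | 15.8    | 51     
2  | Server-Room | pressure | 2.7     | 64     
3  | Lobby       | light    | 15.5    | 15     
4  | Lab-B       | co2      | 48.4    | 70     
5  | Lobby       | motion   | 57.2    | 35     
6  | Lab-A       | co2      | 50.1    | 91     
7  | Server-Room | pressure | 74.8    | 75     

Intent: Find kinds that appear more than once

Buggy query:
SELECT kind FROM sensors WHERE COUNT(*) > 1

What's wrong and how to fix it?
Bug: COUNT(*) is an aggregate and cannot be used in WHERE

Fix: GROUP BY kind, then filter groups with HAVING COUNT(*) > 1

Corrected query:
SELECT kind FROM sensors GROUP BY kind HAVING COUNT(*) > 1

Result:
kind    
--------
co2     
light   
pressure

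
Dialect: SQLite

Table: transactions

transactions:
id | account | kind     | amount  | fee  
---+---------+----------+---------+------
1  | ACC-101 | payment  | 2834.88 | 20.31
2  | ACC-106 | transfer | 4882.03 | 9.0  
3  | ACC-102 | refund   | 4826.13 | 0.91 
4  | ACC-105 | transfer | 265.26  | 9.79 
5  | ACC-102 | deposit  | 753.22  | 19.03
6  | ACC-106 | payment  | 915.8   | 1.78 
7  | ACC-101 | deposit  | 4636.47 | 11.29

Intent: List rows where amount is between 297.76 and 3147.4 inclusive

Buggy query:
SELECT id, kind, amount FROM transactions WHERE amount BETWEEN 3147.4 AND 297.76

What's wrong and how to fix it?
Bug: The bounds are reversed; BETWEEN a AND b requires a <= b to match anything

Fix: Write BETWEEN 297.76 AND 3147.4

Corrected query:
SELECT id, kind, amount FROM transactions WHERE amount BETWEEN 297.76 AND 3147.4

Result:
id | kind    | amount 
---+---------+--------
1  | payment | 2834.88
5  | deposit | 753.22 
6  | payment | 915.8  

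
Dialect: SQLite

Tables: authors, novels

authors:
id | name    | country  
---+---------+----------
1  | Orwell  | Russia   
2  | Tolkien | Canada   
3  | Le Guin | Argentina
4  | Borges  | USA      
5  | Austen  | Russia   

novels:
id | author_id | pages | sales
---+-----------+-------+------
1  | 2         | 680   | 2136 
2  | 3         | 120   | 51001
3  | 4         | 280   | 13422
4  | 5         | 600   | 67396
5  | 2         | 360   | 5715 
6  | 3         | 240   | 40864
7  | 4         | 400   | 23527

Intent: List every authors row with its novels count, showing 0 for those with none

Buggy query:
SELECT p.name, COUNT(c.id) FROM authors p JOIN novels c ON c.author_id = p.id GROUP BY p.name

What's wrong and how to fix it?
Bug: INNER JOIN drops authors rows that have no matching novels rows

Fix: Switch to LEFT JOIN to retain unmatched parent rows

Corrected query:
SELECT p.name, COUNT(c.id) FROM authors p LEFT JOIN novels c ON c.author_id = p.id GROUP BY p.name

Result:
name    | COUNT(c.id)
--------+------------
Austen  | 1          
Borges  | 2          
Le Guin | 2          
Orwell  | 0          
Tolkien | 2          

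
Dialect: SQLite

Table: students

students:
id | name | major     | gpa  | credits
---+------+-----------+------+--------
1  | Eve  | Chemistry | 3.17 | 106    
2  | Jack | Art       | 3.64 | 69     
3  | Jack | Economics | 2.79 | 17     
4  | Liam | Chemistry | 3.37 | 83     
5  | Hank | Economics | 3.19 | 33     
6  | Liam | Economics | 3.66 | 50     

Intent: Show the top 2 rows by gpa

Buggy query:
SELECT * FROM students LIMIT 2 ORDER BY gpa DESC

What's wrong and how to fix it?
Bug: LIMIT must come after ORDER BY

Fix: Sort with ORDER BY, then apply LIMIT

Corrected query:
SELECT * FROM students ORDER BY gpa DESC LIMIT 2

Result:
id | name | major     | gpa  | credits
---+------+-----------+------+--------
6  | Liam | Economics | 3.66 | 50     
2  | Jack | Art       | 3.64 | 69     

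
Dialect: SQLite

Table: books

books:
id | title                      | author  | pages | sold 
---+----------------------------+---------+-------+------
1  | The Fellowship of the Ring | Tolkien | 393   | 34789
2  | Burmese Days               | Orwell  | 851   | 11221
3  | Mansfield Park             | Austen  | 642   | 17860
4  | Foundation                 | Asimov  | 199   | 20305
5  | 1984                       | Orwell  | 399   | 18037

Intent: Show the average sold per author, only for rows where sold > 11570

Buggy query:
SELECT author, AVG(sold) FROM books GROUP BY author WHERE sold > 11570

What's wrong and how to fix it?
Bug: WHERE cannot follow GROUP BY

Fix: Move the WHERE clause before GROUP BY

Corrected query:
SELECT author, AVG(sold) FROM books WHERE sold > 11570 GROUP BY author

Result:
author  | AVG(sold)
--------+----------
Asimov  | 20305    
Austen  | 17860    
Orwell  | 18037    
Tolkien | 34789    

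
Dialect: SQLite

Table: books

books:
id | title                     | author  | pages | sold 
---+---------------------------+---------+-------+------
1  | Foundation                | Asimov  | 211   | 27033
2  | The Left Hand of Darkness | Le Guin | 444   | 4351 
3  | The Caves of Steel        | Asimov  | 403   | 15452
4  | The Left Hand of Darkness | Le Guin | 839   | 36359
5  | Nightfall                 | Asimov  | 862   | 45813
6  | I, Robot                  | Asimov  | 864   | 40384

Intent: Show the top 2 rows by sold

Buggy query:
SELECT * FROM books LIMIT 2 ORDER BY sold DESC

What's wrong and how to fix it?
Bug: ORDER BY cannot follow LIMIT; LIMIT is the final clause

Fix: Sort with ORDER BY, then apply LIMIT

Corrected query:
SELECT * FROM books ORDER BY sold DESC LIMIT 2

Result:
id | title     | author | pages | sold 
---+-----------+--------+-------+------
5  | Nightfall | Asimov | 862   | 45813
6  | I, Robot  | Asimov | 864   | 40384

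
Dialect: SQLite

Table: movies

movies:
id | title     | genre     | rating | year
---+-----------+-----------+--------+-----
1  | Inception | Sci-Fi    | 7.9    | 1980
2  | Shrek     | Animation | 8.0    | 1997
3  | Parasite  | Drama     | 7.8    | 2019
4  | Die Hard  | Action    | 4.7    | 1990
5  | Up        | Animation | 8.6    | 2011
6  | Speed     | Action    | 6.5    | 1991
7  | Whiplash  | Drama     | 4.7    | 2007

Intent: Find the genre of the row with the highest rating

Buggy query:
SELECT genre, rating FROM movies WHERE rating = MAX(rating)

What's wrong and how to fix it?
Bug: WHERE is evaluated per row; an aggregate over the whole table isn't defined there

Fix: Use a subquery: WHERE rating = (SELECT MAX(rating) FROM movies)

Corrected query:
SELECT genre, rating FROM movies WHERE rating = (SELECT MAX(rating) FROM movies)

Result:
genre     | rating
----------+-------
Animation | 8.6   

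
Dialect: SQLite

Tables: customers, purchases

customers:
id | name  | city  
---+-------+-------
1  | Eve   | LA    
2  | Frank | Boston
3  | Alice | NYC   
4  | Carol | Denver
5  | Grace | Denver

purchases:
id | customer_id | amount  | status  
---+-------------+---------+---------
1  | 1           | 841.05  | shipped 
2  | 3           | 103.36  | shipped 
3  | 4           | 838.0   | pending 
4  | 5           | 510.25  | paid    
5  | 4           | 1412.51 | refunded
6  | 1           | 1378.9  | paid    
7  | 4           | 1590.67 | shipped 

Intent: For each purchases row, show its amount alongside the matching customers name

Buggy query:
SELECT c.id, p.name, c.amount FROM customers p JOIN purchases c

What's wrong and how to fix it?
Bug: Missing join condition: each purchases row is matched to all customers rows instead of just its own

Fix: Add ON c.customer_id = p.id to the JOIN

Corrected query:
SELECT c.id, p.name, c.amount FROM customers p JOIN purchases c ON c.customer_id = p.id

Result:
id | name  | amount 
---+-------+--------
1  | Eve   | 841.05 
2  | Alice | 103.36 
3  | Carol | 838    
4  | Grace | 510.25 
5  | Carol | 1412.51
6  | Eve   | 1378.9 
7  | Carol | 1590.67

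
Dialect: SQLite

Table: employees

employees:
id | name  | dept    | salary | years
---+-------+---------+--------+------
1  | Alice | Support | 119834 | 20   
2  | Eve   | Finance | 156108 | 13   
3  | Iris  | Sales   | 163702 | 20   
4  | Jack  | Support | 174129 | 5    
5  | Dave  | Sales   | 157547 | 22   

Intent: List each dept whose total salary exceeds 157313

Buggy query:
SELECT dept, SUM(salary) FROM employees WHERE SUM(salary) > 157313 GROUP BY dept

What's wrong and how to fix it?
Bug: Aggregate functions cannot appear in a WHERE clause

Fix: Move the aggregate condition to a HAVING clause

Corrected query:
SELECT dept, SUM(salary) FROM employees GROUP BY dept HAVING SUM(salary) > 157313

Result:
dept    | SUM(salary)
--------+------------
Sales   | 321249     
Support | 293963     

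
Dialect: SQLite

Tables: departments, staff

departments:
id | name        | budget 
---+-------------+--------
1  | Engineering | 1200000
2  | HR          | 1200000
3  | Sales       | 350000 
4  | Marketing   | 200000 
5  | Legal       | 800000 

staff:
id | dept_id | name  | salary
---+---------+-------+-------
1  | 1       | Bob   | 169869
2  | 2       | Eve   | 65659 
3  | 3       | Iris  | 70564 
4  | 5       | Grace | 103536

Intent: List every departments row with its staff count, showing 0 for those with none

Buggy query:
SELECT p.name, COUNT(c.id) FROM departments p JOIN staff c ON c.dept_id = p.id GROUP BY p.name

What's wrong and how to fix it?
Bug: INNER JOIN drops departments rows that have no matching staff rows

Fix: Use LEFT JOIN so parents without children still appear (COUNT(c.id) gives 0)

Corrected query:
SELECT p.name, COUNT(c.id) FROM departments p LEFT JOIN staff c ON c.dept_id = p.id GROUP BY p.name

Result:
name        | COUNT(c.id)
------------+------------
Engineering | 1          
HR          | 1          
Legal       | 1          
Marketing   | 0          
Sales       | 1          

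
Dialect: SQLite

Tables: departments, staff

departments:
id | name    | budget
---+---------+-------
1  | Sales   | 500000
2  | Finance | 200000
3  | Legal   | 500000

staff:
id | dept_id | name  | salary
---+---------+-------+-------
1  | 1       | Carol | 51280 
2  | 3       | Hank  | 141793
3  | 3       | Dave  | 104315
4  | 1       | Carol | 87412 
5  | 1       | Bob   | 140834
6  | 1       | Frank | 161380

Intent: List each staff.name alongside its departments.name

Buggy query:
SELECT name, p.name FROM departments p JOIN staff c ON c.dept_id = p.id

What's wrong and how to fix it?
Bug: Both tables have a 'name' column; the unqualified reference is ambiguous

Fix: Prefix ambiguous columns with the table alias

Corrected query:
SELECT c.name, p.name FROM departments p JOIN staff c ON c.dept_id = p.id

Result:
name  | name 
------+------
Carol | Sales
Hank  | Legal
Dave  | Legal
Carol | Sales
Bob   | Sales
Frank | Sales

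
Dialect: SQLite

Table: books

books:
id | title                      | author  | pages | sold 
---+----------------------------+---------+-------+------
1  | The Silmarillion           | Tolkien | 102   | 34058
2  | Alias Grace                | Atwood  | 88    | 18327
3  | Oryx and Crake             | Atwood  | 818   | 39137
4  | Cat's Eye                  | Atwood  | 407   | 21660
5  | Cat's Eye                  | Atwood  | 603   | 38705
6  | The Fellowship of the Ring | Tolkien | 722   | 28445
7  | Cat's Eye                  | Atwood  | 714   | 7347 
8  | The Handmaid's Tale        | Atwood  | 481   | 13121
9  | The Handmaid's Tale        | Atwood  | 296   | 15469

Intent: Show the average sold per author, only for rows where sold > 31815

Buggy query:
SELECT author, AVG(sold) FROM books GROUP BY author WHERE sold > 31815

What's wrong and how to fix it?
Bug: Row-level WHERE must come before GROUP BY in the clause order

Fix: Move the WHERE clause before GROUP BY

Corrected query:
SELECT author, AVG(sold) FROM books WHERE sold > 31815 GROUP BY author

Result:
author  | AVG(sold)
--------+----------
Atwood  | 38921    
Tolkien | 34058    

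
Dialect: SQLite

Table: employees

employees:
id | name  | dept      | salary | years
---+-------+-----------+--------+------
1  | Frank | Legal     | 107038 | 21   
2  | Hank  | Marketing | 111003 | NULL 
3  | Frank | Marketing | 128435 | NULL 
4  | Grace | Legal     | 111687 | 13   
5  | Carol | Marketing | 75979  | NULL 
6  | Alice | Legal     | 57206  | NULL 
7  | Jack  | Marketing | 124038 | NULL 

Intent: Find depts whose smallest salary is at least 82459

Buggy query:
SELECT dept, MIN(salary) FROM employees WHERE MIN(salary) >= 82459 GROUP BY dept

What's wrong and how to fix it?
Bug: Aggregates like MIN are computed per group after WHERE runs

Fix: Replace WHERE with HAVING after the GROUP BY

Corrected query:
SELECT dept, MIN(salary) FROM employees GROUP BY dept HAVING MIN(salary) >= 82459

Result:
(no rows)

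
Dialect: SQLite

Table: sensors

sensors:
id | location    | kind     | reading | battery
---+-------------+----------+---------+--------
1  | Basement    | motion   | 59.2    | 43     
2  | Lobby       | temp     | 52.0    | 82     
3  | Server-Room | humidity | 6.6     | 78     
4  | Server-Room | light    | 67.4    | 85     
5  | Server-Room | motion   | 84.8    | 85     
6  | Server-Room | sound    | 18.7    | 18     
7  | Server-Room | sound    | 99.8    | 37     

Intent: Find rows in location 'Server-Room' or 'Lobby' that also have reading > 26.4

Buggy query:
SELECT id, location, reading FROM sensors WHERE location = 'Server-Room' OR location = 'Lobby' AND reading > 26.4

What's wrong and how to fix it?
Bug: Without parentheses, AND is evaluated before OR, so the reading filter only applies to the 'Lobby' branch

Fix: Group the OR with parentheses (or use IN), then AND the threshold

Corrected query:
SELECT id, location, reading FROM sensors WHERE (location = 'Server-Room' OR location = 'Lobby') AND reading > 26.4

Result:
id | location    | reading
---+-------------+--------
2  | Lobby       | 52     
4  | Server-Room | 67.4   
5  | Server-Room | 84.8   
7  | Server-Room | 99.8   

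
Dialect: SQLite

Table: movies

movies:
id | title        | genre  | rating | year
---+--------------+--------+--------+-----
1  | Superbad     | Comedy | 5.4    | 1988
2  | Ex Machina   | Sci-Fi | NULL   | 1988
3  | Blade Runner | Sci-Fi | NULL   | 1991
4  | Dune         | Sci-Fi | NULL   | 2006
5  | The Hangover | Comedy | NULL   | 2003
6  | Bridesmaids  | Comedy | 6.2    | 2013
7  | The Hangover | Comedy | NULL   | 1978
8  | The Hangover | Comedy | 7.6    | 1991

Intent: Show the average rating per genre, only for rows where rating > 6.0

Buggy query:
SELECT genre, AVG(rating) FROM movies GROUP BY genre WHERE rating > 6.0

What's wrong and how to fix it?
Bug: WHERE cannot follow GROUP BY

Fix: Move the WHERE clause before GROUP BY

Corrected query:
SELECT genre, AVG(rating) FROM movies WHERE rating > 6.0 GROUP BY genre

Result:
genre  | AVG(rating)
-------+------------
Comedy | 6.9        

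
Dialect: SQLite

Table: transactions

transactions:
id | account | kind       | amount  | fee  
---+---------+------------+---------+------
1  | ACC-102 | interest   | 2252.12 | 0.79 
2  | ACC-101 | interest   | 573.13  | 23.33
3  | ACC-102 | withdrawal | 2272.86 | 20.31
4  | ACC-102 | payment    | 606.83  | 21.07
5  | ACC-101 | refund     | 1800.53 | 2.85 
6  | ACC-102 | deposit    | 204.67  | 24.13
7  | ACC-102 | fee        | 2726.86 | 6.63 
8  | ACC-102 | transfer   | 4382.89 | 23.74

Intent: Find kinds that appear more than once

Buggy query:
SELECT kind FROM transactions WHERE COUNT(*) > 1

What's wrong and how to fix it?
Bug: WHERE can't reference COUNT(*); aggregates are computed after WHERE

Fix: Group first, then use HAVING for the count condition

Corrected query:
SELECT kind FROM transactions GROUP BY kind HAVING COUNT(*) > 1

Result:
kind    
--------
interest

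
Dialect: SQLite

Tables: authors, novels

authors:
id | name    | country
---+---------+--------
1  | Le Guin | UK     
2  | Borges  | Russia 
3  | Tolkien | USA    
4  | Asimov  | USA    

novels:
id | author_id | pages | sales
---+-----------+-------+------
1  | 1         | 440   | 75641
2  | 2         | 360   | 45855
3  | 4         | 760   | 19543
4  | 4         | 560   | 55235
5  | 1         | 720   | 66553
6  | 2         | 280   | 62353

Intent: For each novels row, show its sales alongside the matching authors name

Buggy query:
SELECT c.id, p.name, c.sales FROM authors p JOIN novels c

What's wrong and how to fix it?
Bug: Missing join condition: each novels row is matched to all authors rows instead of just its own

Fix: Add ON c.author_id = p.id to the JOIN

Corrected query:
SELECT c.id, p.name, c.sales FROM authors p JOIN novels c ON c.author_id = p.id

Result:
id | name    | sales
---+---------+------
1  | Le Guin | 75641
2  | Borges  | 45855
3  | Asimov  | 19543
4  | Asimov  | 55235
5  | Le Guin | 66553
6  | Borges  | 62353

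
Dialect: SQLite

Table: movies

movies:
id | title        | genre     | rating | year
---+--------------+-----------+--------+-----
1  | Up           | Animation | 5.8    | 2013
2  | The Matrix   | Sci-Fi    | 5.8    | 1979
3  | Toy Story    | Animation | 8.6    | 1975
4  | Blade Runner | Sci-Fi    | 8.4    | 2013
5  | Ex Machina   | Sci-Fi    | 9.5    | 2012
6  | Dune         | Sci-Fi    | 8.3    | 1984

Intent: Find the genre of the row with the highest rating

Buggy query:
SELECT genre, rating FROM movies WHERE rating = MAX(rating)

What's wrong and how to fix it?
Bug: MAX(rating) is an aggregate and cannot be used directly in WHERE

Fix: Use a subquery: WHERE rating = (SELECT MAX(rating) FROM movies)

Corrected query:
SELECT genre, rating FROM movies WHERE rating = (SELECT MAX(rating) FROM movies)

Result:
genre  | rating
-------+-------
Sci-Fi | 9.5   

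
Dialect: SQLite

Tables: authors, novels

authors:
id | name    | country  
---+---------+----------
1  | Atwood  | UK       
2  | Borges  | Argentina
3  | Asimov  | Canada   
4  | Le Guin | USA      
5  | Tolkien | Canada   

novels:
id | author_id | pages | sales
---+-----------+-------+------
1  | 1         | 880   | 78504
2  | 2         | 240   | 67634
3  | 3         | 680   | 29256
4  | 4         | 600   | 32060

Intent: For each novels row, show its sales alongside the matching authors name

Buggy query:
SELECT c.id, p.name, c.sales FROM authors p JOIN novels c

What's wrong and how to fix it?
Bug: Missing join condition: each novels row is matched to all authors rows instead of just its own

Fix: Specify the join condition linking the foreign key to the parent id

Corrected query:
SELECT c.id, p.name, c.sales FROM authors p JOIN novels c ON c.author_id = p.id

Result:
id | name    | sales
---+---------+------
1  | Atwood  | 78504
2  | Borges  | 67634
3  | Asimov  | 29256
4  | Le Guin | 32060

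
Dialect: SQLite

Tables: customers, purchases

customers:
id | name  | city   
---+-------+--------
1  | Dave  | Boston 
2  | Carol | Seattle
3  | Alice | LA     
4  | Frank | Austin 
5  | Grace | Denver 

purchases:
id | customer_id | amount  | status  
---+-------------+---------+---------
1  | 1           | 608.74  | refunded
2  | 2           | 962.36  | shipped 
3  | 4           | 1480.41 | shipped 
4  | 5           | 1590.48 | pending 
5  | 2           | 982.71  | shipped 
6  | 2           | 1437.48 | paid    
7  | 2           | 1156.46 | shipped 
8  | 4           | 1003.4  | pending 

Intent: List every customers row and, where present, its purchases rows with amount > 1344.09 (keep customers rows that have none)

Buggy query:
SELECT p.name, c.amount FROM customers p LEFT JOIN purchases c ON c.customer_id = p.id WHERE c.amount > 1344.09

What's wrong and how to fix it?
Bug: A WHERE condition on the right-hand table after LEFT JOIN drops unmatched parents

Fix: Put 'c.amount > 1344.09' in the JOIN's ON clause instead of WHERE

Corrected query:
SELECT p.name, c.amount FROM customers p LEFT JOIN purchases c ON c.customer_id = p.id AND c.amount > 1344.09

Result:
name  | amount 
------+--------
Dave  | NULL   
Carol | 1437.48
Alice | NULL   
Frank | 1480.41
Grace | 1590.48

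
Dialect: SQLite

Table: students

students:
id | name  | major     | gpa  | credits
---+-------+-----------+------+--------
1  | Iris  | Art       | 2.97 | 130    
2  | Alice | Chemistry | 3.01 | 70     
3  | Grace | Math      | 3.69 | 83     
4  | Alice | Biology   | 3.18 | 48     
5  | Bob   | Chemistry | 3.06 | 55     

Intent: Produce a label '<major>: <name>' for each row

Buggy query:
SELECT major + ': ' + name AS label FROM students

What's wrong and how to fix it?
Bug: SQLite uses || for string concatenation; + coerces text to numbers (yielding 0)

Fix: Replace + with || to concatenate text

Corrected query:
SELECT major || ': ' || name AS label FROM students

Result:
label           
----------------
Art: Iris       
Chemistry: Alice
Math: Grace     
Biology: Alice  
Chemistry: Bob  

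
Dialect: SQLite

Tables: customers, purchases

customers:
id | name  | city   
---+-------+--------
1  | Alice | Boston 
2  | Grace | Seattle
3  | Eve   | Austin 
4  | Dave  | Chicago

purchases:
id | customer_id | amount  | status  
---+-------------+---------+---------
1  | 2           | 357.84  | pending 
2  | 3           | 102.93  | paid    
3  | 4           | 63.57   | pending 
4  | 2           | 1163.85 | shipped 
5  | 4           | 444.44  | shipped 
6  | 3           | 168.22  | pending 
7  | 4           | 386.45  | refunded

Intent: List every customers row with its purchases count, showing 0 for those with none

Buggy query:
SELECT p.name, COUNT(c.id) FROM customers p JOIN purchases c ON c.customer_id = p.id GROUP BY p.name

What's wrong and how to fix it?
Bug: An inner join excludes parents with zero children

Fix: Use LEFT JOIN so parents without children still appear (COUNT(c.id) gives 0)

Corrected query:
SELECT p.name, COUNT(c.id) FROM customers p LEFT JOIN purchases c ON c.customer_id = p.id GROUP BY p.name

Result:
name  | COUNT(c.id)
------+------------
Alice | 0          
Dave  | 3          
Eve   | 2          
Grace | 2          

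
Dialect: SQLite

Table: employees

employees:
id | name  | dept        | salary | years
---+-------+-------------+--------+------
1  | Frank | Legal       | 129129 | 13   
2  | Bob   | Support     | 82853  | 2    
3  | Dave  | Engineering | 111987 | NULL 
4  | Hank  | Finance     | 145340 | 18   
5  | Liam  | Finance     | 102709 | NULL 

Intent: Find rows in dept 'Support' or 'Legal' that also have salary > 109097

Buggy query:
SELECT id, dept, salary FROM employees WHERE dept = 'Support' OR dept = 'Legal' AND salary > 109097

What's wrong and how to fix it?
Bug: AND binds tighter than OR, so this parses as dept = 'Support' OR (dept = 'Legal' AND salary > 109097)

Fix: Group the OR with parentheses (or use IN), then AND the threshold

Corrected query:
SELECT id, dept, salary FROM employees WHERE (dept = 'Support' OR dept = 'Legal') AND salary > 109097

Result:
id | dept  | salary
---+-------+-------
1  | Legal | 129129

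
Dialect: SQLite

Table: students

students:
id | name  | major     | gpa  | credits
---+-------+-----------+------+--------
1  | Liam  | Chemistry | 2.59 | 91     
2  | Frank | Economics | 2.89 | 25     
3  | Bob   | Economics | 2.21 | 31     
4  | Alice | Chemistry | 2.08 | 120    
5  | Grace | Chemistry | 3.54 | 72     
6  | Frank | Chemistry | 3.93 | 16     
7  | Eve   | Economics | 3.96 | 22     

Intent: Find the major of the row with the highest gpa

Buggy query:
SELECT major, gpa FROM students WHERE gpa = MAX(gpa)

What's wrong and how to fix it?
Bug: WHERE is evaluated per row; an aggregate over the whole table isn't defined there

Fix: Use a subquery: WHERE gpa = (SELECT MAX(gpa) FROM students)

Corrected query:
SELECT major, gpa FROM students WHERE gpa = (SELECT MAX(gpa) FROM students)

Result:
major     | gpa 
----------+-----
Economics | 3.96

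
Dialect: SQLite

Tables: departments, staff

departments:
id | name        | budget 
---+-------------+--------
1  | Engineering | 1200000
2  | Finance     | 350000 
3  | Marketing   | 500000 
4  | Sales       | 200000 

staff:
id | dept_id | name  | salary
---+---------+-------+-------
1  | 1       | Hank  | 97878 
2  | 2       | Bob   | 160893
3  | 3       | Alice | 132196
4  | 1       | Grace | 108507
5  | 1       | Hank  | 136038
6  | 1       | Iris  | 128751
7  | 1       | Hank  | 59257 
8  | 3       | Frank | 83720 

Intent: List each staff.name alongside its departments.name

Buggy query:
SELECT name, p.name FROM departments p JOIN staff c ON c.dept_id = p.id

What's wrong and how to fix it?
Bug: 'name' exists in both joined tables, so the database can't tell which one is meant

Fix: Prefix ambiguous columns with the table alias

Corrected query:
SELECT c.name, p.name FROM departments p JOIN staff c ON c.dept_id = p.id

Result:
name  | name       
------+------------
Hank  | Engineering
Bob   | Finance    
Alice | Marketing  
Grace | Engineering
Hank  | Engineering
Iris  | Engineering
Hank  | Engineering
Frank | Marketing  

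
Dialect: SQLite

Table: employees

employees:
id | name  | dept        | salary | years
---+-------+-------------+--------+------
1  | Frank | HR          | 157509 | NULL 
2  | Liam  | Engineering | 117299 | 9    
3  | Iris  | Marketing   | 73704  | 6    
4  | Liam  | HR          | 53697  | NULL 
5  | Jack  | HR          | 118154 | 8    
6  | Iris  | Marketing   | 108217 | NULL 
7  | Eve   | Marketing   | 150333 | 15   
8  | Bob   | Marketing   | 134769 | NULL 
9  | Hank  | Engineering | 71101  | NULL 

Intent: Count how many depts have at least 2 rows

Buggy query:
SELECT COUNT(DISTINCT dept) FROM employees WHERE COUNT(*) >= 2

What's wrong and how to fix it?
Bug: COUNT(*) cannot appear in WHERE; the per-group count doesn't exist yet

Fix: Group first with HAVING COUNT(*) >= 2, then COUNT the resulting groups

Corrected query:
SELECT COUNT(*) FROM (SELECT dept FROM employees GROUP BY dept HAVING COUNT(*) >= 2)

Result:
COUNT(*)
--------
3       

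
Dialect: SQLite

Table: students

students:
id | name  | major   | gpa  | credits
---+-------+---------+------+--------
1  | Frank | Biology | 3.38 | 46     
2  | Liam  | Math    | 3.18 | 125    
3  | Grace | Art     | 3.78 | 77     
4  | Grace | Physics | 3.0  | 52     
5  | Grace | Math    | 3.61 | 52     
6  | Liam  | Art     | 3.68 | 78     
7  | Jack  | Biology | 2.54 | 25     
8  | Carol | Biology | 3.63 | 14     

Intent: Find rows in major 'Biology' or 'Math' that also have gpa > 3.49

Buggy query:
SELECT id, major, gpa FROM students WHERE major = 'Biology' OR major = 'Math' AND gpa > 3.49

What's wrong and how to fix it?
Bug: AND binds tighter than OR, so this parses as major = 'Biology' OR (major = 'Math' AND gpa > 3.49)

Fix: Add parentheses around the OR so the AND applies to both alternatives

Corrected query:
SELECT id, major, gpa FROM students WHERE (major = 'Biology' OR major = 'Math') AND gpa > 3.49

Result:
id | major   | gpa 
---+---------+-----
5  | Math    | 3.61
8  | Biology | 3.63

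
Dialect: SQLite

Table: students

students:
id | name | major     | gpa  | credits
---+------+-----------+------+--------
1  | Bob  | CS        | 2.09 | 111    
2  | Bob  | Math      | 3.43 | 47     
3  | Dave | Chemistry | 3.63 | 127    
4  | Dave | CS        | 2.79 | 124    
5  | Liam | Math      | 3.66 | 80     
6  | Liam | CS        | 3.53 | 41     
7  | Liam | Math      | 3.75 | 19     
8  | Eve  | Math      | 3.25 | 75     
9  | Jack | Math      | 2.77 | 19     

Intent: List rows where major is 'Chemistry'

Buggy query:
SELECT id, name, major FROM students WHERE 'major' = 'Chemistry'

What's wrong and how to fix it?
Bug: Single quotes denote string literals in SQL; the column name is being compared as a constant string

Fix: Reference the column as major without single quotes

Corrected query:
SELECT id, name, major FROM students WHERE major = 'Chemistry'

Result:
id | name | major    
---+------+----------
3  | Dave | Chemistry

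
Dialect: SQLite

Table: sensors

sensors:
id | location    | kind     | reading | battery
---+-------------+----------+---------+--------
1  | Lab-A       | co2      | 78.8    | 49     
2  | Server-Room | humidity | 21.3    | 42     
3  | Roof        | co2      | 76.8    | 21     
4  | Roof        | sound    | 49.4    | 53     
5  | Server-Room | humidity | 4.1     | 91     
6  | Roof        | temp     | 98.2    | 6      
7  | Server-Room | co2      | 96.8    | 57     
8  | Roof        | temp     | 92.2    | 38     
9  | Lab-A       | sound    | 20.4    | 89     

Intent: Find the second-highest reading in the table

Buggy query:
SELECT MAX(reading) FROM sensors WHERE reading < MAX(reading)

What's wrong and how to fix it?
Bug: The inner MAX is an aggregate inside WHERE, which is not allowed

Fix: Compute the overall MAX in a subquery, then take MAX of rows below it

Corrected query:
SELECT MAX(reading) FROM sensors WHERE reading < (SELECT MAX(reading) FROM sensors)

Result:
MAX(reading)
------------
96.8        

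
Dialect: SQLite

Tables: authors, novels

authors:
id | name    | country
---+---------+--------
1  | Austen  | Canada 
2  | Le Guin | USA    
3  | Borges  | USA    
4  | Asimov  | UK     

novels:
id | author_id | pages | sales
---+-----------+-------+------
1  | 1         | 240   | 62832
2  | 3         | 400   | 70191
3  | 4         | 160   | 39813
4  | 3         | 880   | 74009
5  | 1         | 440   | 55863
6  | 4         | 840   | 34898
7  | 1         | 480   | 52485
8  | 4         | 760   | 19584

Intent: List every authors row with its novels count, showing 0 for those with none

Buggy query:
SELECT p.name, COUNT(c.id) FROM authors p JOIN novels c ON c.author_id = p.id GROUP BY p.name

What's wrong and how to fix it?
Bug: INNER JOIN drops authors rows that have no matching novels rows

Fix: Use LEFT JOIN so parents without children still appear (COUNT(c.id) gives 0)

Corrected query:
SELECT p.name, COUNT(c.id) FROM authors p LEFT JOIN novels c ON c.author_id = p.id GROUP BY p.name

Result:
name    | COUNT(c.id)
--------+------------
Asimov  | 3          
Austen  | 3          
Borges  | 2          
Le Guin | 0          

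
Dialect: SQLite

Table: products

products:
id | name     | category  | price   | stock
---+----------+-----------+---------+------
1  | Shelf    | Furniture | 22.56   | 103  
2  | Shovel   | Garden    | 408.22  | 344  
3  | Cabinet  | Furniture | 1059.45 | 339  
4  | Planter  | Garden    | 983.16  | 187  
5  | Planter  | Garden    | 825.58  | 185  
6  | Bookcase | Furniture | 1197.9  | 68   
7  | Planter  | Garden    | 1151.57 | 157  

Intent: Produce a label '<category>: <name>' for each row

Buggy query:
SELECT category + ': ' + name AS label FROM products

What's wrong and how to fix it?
Bug: '+' is numeric addition; on text columns SQLite converts them to 0 instead of concatenating

Fix: Replace + with || to concatenate text

Corrected query:
SELECT category || ': ' || name AS label FROM products

Result:
label              
-------------------
Furniture: Shelf   
Garden: Shovel     
Furniture: Cabinet 
Garden: Planter    
Garden: Planter    
Furniture: Bookcase
Garden: Planter    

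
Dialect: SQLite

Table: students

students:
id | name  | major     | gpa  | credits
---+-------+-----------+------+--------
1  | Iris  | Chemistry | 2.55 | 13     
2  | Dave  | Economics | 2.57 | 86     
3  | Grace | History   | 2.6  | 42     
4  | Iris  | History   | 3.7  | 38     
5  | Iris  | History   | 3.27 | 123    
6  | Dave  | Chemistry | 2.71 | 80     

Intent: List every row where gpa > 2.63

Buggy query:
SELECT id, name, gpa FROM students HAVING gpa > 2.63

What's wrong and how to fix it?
Bug: This is a non-aggregate query (no GROUP BY, no aggregates), so in SQLite the HAVING clause is invalid here; a row-level condition belongs in WHERE

Fix: Use WHERE for row-level filtering

Corrected query:
SELECT id, name, gpa FROM students WHERE gpa > 2.63

Result:
id | name | gpa 
---+------+-----
4  | Iris | 3.7 
5  | Iris | 3.27
6  | Dave | 2.71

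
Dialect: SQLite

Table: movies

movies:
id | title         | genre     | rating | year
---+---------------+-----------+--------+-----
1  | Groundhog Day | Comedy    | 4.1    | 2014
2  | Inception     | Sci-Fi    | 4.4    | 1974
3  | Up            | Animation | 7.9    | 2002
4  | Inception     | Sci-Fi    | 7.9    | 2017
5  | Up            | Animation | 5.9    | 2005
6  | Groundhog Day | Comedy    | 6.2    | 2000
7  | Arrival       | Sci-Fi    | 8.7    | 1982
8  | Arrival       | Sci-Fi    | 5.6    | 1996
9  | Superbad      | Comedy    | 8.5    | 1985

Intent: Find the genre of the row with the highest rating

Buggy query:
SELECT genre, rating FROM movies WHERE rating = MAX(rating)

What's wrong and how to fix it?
Bug: MAX(rating) is an aggregate and cannot be used directly in WHERE

Fix: Use a subquery: WHERE rating = (SELECT MAX(rating) FROM movies)

Corrected query:
SELECT genre, rating FROM movies WHERE rating = (SELECT MAX(rating) FROM movies)

Result:
genre  | rating
-------+-------
Sci-Fi | 8.7   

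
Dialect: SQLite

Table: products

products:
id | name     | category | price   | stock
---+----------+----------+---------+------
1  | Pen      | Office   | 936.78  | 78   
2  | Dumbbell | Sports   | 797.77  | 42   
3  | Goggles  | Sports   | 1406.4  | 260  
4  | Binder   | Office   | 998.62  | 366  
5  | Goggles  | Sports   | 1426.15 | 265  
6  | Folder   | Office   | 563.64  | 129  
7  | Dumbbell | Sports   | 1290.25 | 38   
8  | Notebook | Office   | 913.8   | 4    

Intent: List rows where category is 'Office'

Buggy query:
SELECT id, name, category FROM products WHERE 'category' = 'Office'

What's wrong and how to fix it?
Bug: Single quotes denote string literals in SQL; the column name is being compared as a constant string

Fix: Reference the column as category without single quotes

Corrected query:
SELECT id, name, category FROM products WHERE category = 'Office'

Result:
id | name     | category
---+----------+---------
1  | Pen      | Office  
4  | Binder   | Office  
6  | Folder   | Office  
8  | Notebook | Office  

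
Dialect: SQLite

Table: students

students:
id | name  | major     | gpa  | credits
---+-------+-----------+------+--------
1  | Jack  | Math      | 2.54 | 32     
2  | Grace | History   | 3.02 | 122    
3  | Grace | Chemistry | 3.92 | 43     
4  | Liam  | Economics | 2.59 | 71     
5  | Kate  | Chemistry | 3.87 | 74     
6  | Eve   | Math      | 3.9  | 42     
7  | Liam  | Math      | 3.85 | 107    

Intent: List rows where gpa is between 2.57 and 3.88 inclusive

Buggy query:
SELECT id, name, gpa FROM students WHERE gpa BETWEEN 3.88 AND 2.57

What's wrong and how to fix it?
Bug: BETWEEN expects the lower bound first; with 3.88 AND 2.57 the range is empty

Fix: Write BETWEEN 2.57 AND 3.88

Corrected query:
SELECT id, name, gpa FROM students WHERE gpa BETWEEN 2.57 AND 3.88

Result:
id | name  | gpa 
---+-------+-----
2  | Grace | 3.02
4  | Liam  | 2.59
5  | Kate  | 3.87
7  | Liam  | 3.85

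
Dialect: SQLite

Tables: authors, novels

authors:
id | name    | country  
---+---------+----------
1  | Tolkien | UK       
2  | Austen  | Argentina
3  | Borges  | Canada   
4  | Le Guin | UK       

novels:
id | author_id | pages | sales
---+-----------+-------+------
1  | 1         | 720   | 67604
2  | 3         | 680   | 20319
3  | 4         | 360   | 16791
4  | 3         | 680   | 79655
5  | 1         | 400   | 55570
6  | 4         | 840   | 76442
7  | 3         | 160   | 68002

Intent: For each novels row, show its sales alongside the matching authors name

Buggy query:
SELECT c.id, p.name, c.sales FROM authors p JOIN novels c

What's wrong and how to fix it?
Bug: Missing join condition: each novels row is matched to all authors rows instead of just its own

Fix: Add ON c.author_id = p.id to the JOIN

Corrected query:
SELECT c.id, p.name, c.sales FROM authors p JOIN novels c ON c.author_id = p.id

Result:
id | name    | sales
---+---------+------
1  | Tolkien | 67604
2  | Borges  | 20319
3  | Le Guin | 16791
4  | Borges  | 79655
5  | Tolkien | 55570
6  | Le Guin | 76442
7  | Borges  | 68002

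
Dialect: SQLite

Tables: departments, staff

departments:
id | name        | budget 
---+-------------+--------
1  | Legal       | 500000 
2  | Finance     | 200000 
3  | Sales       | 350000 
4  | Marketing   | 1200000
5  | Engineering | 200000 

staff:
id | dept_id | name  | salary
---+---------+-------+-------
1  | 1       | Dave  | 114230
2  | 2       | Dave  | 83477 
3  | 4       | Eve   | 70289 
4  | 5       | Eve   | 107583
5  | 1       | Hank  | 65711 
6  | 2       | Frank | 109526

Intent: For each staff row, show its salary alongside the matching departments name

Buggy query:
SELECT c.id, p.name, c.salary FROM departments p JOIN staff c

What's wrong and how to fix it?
Bug: JOIN with no ON clause produces a cartesian product; every staff row pairs with every departments row

Fix: Add ON c.dept_id = p.id to the JOIN

Corrected query:
SELECT c.id, p.name, c.salary FROM departments p JOIN staff c ON c.dept_id = p.id

Result:
id | name        | salary
---+-------------+-------
1  | Legal       | 114230
2  | Finance     | 83477 
3  | Marketing   | 70289 
4  | Engineering | 107583
5  | Legal       | 65711 
6  | Finance     | 109526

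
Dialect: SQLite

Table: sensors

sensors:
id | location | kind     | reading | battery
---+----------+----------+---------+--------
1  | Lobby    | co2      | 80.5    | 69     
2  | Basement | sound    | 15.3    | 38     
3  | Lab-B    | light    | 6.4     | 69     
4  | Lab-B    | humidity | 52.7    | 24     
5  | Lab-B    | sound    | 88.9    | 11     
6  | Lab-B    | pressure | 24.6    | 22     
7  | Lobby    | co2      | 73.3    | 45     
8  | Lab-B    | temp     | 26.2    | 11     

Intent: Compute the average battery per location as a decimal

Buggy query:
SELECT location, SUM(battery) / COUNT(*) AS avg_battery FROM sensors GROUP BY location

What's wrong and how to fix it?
Bug: Both operands are integers, so '/' performs integer division and truncates

Fix: Cast one side to REAL so the division keeps the fractional part

Corrected query:
SELECT location, SUM(battery) * 1.0 / COUNT(*) AS avg_battery FROM sensors GROUP BY location

Result:
location | avg_battery
---------+------------
Basement | 38         
Lab-B    | 27.4       
Lobby    | 57         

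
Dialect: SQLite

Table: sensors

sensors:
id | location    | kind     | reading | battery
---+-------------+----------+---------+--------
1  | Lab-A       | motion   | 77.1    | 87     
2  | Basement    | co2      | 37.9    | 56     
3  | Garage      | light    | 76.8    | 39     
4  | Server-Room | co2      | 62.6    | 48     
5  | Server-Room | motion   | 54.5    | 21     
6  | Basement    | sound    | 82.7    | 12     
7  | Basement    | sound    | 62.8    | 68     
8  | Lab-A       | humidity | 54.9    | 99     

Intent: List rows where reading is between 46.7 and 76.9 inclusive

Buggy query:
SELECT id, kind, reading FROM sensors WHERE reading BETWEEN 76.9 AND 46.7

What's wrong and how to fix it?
Bug: BETWEEN expects the lower bound first; with 76.9 AND 46.7 the range is empty

Fix: Swap the bounds so the smaller value comes first

Corrected query:
SELECT id, kind, reading FROM sensors WHERE reading BETWEEN 46.7 AND 76.9

Result:
id | kind     | reading
---+----------+--------
3  | light    | 76.8   
4  | co2      | 62.6   
5  | motion   | 54.5   
7  | sound    | 62.8   
8  | humidity | 54.9   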